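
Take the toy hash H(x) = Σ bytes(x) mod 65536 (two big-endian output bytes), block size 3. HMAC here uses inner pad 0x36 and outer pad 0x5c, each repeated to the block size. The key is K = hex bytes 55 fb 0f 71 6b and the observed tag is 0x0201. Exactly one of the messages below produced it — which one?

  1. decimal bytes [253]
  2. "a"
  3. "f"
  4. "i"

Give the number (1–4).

4

Key hex bytes 55 fb 0f 71 6b is 5 bytes > B = 3, so hash it first: H(key) = 02 3b, then zero-pad to 3 bytes: K' = 02 3b 00.
K' ⊕ ipad = 34 0d 36; K' ⊕ opad = 5e 67 5c.
m1: inner = H(34 0d 36 fd) = 01 74; tag = H(5e 67 5c 01 74) = 0196
m2: inner = H(34 0d 36 61) = 00 d8; tag = H(5e 67 5c 00 d8) = 01f9
m3: inner = H(34 0d 36 66) = 00 dd; tag = H(5e 67 5c 00 dd) = 01fe
m4: inner = H(34 0d 36 69) = 00 e0; tag = H(5e 67 5c 00 e0) = 0201 ← matches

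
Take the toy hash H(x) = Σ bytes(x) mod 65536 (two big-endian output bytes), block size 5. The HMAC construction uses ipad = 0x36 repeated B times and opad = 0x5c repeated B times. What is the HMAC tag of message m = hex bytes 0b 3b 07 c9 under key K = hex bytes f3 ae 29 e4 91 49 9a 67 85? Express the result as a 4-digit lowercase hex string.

01e4

Key hex bytes f3 ae 29 e4 91 49 9a 67 85 is 9 bytes > B = 5, so hash it first: H(key) = 05 0e, then zero-pad to 5 bytes: K' = 05 0e 00 00 00.
K' ⊕ ipad = 33 38 36 36 36.  K' ⊕ opad = 59 52 5c 5c 5c.
Inner input = (K'⊕ipad) ∥ m = 33 38 36 36 36 ∥ 0b 3b 07 c9.
Inner hash: sum = 51+56+54+54+54+11+59+7+201 = 547 → 02 23.
Outer input = (K'⊕opad) ∥ inner = 59 52 5c 5c 5c ∥ 02 23.
Outer hash (tag): sum = 89+82+92+92+92+2+35 = 484 → 01 e4.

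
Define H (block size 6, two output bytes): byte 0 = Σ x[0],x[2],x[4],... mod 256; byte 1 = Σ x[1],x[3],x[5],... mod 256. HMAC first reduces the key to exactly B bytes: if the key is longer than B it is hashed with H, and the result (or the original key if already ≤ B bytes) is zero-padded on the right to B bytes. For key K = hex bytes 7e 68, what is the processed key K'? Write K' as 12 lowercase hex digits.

Key hex bytes 7e 68 is 2 bytes ≤ B = 6; zero-pad to 6 bytes: K' = 7e 68 00 00 00 00.

7e6800000000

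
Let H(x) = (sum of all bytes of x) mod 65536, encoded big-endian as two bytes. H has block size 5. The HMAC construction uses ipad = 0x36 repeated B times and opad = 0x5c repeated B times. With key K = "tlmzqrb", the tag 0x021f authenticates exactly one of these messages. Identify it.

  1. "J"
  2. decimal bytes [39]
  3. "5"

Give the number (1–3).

1

Key "tlmzqrb" = 74 6c 6d 7a 71 72 62 is 7 bytes > B = 5, so hash it first: H(key) = 03 0c, then zero-pad to 5 bytes: K' = 03 0c 00 00 00.
K' ⊕ ipad = 35 3a 36 36 36; K' ⊕ opad = 5f 50 5c 5c 5c.
m1: inner = H(35 3a 36 36 36 4a) = 01 5b; tag = H(5f 50 5c 5c 5c 01 5b) = 021f ← matches
m2: inner = H(35 3a 36 36 36 27) = 01 38; tag = H(5f 50 5c 5c 5c 01 38) = 01fc
m3: inner = H(35 3a 36 36 36 35) = 01 46; tag = H(5f 50 5c 5c 5c 01 46) = 020a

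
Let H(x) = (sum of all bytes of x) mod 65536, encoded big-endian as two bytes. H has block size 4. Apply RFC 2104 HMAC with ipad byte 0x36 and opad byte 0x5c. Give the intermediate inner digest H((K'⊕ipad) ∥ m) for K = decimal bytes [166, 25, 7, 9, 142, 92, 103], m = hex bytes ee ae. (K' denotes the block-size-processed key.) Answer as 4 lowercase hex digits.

0252

Key decimal bytes [166, 25, 7, 9, 142, 92, 103] = a6 19 07 09 8e 5c 67 is 7 bytes > B = 4, so hash it first: H(key) = 02 20, then zero-pad to 4 bytes: K' = 02 20 00 00.
K' ⊕ ipad = 34 16 36 36.
Inner input = 34 16 36 36 ∥ ee ae.
Inner hash: sum = 52+22+54+54+238+174 = 594 → 02 52.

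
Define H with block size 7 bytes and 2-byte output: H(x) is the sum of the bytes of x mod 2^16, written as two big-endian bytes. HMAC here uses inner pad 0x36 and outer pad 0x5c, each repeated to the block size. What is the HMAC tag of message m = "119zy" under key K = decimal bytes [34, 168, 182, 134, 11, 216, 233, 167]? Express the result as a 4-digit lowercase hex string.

Key decimal bytes [34, 168, 182, 134, 11, 216, 233, 167] = 22 a8 b6 86 0b d8 e9 a7 is 8 bytes > B = 7, so hash it first: H(key) = 04 79, then zero-pad to 7 bytes: K' = 04 79 00 00 00 00 00.
K' ⊕ ipad = 32 4f 36 36 36 36 36.  K' ⊕ opad = 58 25 5c 5c 5c 5c 5c.
Inner input = (K'⊕ipad) ∥ m = 32 4f 36 36 36 36 36 ∥ 31 31 39 7a 79.
Inner hash: sum = 50+79+54+54+54+54+54+49+49+57+122+121 = 797 → 03 1d.
Outer input = (K'⊕opad) ∥ inner = 58 25 5c 5c 5c 5c 5c ∥ 03 1d.
Outer hash (tag): sum = 88+37+92+92+92+92+92+3+29 = 617 → 02 69.

0269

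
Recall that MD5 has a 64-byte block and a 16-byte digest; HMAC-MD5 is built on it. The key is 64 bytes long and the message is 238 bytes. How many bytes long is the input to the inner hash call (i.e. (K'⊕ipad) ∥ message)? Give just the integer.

Key is 64 ≤ 64 bytes, zero-padded: |K'| = 64.
Inner input = (K'⊕ipad) ∥ m → 64 + 238 = 302 bytes.

302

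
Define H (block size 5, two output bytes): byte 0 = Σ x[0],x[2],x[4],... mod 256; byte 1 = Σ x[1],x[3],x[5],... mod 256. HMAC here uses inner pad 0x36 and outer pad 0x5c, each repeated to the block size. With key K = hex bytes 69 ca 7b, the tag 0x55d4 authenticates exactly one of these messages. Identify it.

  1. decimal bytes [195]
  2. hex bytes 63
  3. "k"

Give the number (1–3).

Key hex bytes 69 ca 7b is 3 bytes ≤ B = 5; zero-pad to 5 bytes: K' = 69 ca 7b 00 00.
K' ⊕ ipad = 5f fc 4d 36 36; K' ⊕ opad = 35 96 27 5c 5c.
m1: inner = H(5f fc 4d 36 36 c3) = e2 f5; tag = H(35 96 27 5c 5c e2 f5) = add4
m2: inner = H(5f fc 4d 36 36 63) = e2 95; tag = H(35 96 27 5c 5c e2 95) = 4dd4
m3: inner = H(5f fc 4d 36 36 6b) = e2 9d; tag = H(35 96 27 5c 5c e2 9d) = 55d4 ← matches

3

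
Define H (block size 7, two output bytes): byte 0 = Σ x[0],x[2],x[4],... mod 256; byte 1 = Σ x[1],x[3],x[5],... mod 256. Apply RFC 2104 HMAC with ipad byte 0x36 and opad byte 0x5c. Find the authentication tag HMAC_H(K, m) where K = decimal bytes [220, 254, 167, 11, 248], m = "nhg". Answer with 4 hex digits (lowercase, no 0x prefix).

8b3c

Key decimal bytes [220, 254, 167, 11, 248] = dc fe a7 0b f8 is 5 bytes ≤ B = 7; zero-pad to 7 bytes: K' = dc fe a7 0b f8 00 00.
K' ⊕ ipad = ea c8 91 3d ce 36 36.  K' ⊕ opad = 80 a2 fb 57 a4 5c 5c.
Inner input = (K'⊕ipad) ∥ m = ea c8 91 3d ce 36 36 ∥ 6e 68 67.
Inner hash: even-index sum = 743 mod 256 = 231; odd-index sum = 528 mod 256 = 16 → e7 10.
Outer input = (K'⊕opad) ∥ inner = 80 a2 fb 57 a4 5c 5c ∥ e7 10.
Outer hash (tag): even-index sum = 651 mod 256 = 139; odd-index sum = 572 mod 256 = 60 → 8b 3c.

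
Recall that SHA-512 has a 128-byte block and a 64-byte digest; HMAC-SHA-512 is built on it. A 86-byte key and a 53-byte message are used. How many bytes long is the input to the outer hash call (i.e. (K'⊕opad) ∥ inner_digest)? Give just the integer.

192

Key is 86 ≤ 128 bytes, zero-padded: |K'| = 128.
Outer input = (K'⊕opad) ∥ H(inner) → 128 + 64 = 192 bytes.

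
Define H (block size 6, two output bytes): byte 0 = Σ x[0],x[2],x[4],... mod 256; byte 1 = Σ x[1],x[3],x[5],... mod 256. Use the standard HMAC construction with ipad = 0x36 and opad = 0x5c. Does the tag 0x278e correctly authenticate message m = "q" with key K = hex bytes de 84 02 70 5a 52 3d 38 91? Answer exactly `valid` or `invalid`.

Key hex bytes de 84 02 70 5a 52 3d 38 91 is 9 bytes > B = 6, so hash it first: H(key) = 08 7e, then zero-pad to 6 bytes: K' = 08 7e 00 00 00 00.
K' ⊕ ipad = 3e 48 36 36 36 36; K' ⊕ opad = 54 22 5c 5c 5c 5c.
Inner hash: even-index sum = 283 mod 256 = 27; odd-index sum = 180 mod 256 = 180 → 1b b4.
Outer hash (recomputed tag): even-index sum = 295 mod 256 = 39; odd-index sum = 398 mod 256 = 142 → 27 8e.
Recomputed tag = 278e; claimed = 278e → match.

valid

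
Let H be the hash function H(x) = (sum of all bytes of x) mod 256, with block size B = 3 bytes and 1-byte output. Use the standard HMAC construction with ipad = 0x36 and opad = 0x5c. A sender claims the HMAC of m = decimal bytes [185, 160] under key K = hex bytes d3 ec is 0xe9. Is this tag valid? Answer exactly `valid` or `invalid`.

Key hex bytes d3 ec is 2 bytes ≤ B = 3; zero-pad to 3 bytes: K' = d3 ec 00.
K' ⊕ ipad = e5 da 36; K' ⊕ opad = 8f b0 5c.
Inner hash: sum = 229+218+54+185+160 = 846; mod 256 = 78 → 4e.
Outer hash (recomputed tag): sum = 143+176+92+78 = 489; mod 256 = 233 → e9.
Recomputed tag = e9; claimed = e9 → match.

valid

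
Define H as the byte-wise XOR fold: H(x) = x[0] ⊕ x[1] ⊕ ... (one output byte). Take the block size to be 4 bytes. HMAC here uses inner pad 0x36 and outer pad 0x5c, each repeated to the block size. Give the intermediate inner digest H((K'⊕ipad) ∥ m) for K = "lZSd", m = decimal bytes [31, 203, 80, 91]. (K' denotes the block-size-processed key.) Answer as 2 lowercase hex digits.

de

Key "lZSd" = 6c 5a 53 64 is exactly B = 4 bytes: K' = 6c 5a 53 64.
K' ⊕ ipad = 5a 6c 65 52.
Inner input = 5a 6c 65 52 ∥ 1f cb 50 5b.
Inner hash: XOR 5a⊕6c⊕65⊕52⊕1f⊕cb⊕50⊕5b = de.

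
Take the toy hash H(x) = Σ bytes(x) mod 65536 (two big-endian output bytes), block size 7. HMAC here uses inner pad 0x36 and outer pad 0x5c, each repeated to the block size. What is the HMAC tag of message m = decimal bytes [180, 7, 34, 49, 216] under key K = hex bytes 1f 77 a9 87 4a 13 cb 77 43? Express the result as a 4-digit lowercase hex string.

03e9

Key hex bytes 1f 77 a9 87 4a 13 cb 77 43 is 9 bytes > B = 7, so hash it first: H(key) = 03 a8, then zero-pad to 7 bytes: K' = 03 a8 00 00 00 00 00.
K' ⊕ ipad = 35 9e 36 36 36 36 36.  K' ⊕ opad = 5f f4 5c 5c 5c 5c 5c.
Inner input = (K'⊕ipad) ∥ m = 35 9e 36 36 36 36 36 ∥ b4 07 22 31 d8.
Inner hash: sum = 53+158+54+54+54+54+54+180+7+34+49+216 = 967 → 03 c7.
Outer input = (K'⊕opad) ∥ inner = 5f f4 5c 5c 5c 5c 5c ∥ 03 c7.
Outer hash (tag): sum = 95+244+92+92+92+92+92+3+199 = 1001 → 03 e9.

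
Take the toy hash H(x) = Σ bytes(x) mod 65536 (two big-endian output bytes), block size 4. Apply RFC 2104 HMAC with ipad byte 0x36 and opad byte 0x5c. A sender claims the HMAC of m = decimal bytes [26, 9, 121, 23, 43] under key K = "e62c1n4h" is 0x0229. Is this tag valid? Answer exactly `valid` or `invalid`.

Key "e62c1n4h" = 65 36 32 63 31 6e 34 68 is 8 bytes > B = 4, so hash it first: H(key) = 02 6b, then zero-pad to 4 bytes: K' = 02 6b 00 00.
K' ⊕ ipad = 34 5d 36 36; K' ⊕ opad = 5e 37 5c 5c.
Inner hash: sum = 52+93+54+54+26+9+121+23+43 = 475 → 01 db.
Outer hash (recomputed tag): sum = 94+55+92+92+1+219 = 553 → 02 29.
Recomputed tag = 0229; claimed = 0229 → match.

valid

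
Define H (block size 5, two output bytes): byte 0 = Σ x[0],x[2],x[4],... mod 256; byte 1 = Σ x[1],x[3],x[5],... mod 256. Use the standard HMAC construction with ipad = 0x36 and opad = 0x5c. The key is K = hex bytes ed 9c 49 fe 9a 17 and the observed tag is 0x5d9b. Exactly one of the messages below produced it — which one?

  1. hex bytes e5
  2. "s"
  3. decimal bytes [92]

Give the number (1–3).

Key hex bytes ed 9c 49 fe 9a 17 is 6 bytes > B = 5, so hash it first: H(key) = d0 b1, then zero-pad to 5 bytes: K' = d0 b1 00 00 00.
K' ⊕ ipad = e6 87 36 36 36; K' ⊕ opad = 8c ed 5c 5c 5c.
m1: inner = H(e6 87 36 36 36 e5) = 52 a2; tag = H(8c ed 5c 5c 5c 52 a2) = e69b
m2: inner = H(e6 87 36 36 36 73) = 52 30; tag = H(8c ed 5c 5c 5c 52 30) = 749b
m3: inner = H(e6 87 36 36 36 5c) = 52 19; tag = H(8c ed 5c 5c 5c 52 19) = 5d9b ← matches

3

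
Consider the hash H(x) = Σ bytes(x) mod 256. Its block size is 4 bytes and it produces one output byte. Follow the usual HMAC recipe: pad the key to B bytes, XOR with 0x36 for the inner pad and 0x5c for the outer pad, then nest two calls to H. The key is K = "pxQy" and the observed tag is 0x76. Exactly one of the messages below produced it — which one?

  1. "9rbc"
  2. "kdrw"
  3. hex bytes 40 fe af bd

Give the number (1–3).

3

Key "pxQy" = 70 78 51 79 is exactly B = 4 bytes: K' = 70 78 51 79.
K' ⊕ ipad = 46 4e 67 4f; K' ⊕ opad = 2c 24 0d 25.
m1: inner = H(46 4e 67 4f 39 72 62 63) = ba; tag = H(2c 24 0d 25 ba) = 3c
m2: inner = H(46 4e 67 4f 6b 64 72 77) = 02; tag = H(2c 24 0d 25 02) = 84
m3: inner = H(46 4e 67 4f 40 fe af bd) = f4; tag = H(2c 24 0d 25 f4) = 76 ← matches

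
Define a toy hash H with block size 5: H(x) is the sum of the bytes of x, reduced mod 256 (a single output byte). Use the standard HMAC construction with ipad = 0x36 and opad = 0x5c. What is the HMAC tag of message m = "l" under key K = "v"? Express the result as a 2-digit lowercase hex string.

Key "v" = 76 is 1 byte ≤ B = 5; zero-pad to 5 bytes: K' = 76 00 00 00 00.
K' ⊕ ipad = 40 36 36 36 36.  K' ⊕ opad = 2a 5c 5c 5c 5c.
Inner input = (K'⊕ipad) ∥ m = 40 36 36 36 36 ∥ 6c.
Inner hash: sum = 64+54+54+54+54+108 = 388; mod 256 = 132 → 84.
Outer input = (K'⊕opad) ∥ inner = 2a 5c 5c 5c 5c ∥ 84.
Outer hash (tag): sum = 42+92+92+92+92+132 = 542; mod 256 = 30 → 1e.

1e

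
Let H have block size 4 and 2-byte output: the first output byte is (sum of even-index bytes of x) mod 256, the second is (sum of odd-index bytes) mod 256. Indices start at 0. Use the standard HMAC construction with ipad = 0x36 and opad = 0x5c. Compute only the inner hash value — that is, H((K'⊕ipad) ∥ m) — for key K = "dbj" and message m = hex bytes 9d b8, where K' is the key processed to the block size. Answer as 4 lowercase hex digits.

4b42

Key "dbj" = 64 62 6a is 3 bytes ≤ B = 4; zero-pad to 4 bytes: K' = 64 62 6a 00.
K' ⊕ ipad = 52 54 5c 36.
Inner input = 52 54 5c 36 ∥ 9d b8.
Inner hash: even-index sum = 331 mod 256 = 75; odd-index sum = 322 mod 256 = 66 → 4b 42.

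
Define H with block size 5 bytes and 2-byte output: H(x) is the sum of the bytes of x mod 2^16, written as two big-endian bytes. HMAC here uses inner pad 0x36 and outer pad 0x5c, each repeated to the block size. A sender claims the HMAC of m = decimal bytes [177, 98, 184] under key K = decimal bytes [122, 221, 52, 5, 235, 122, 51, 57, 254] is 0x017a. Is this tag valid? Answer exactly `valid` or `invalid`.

Key decimal bytes [122, 221, 52, 5, 235, 122, 51, 57, 254] = 7a dd 34 05 eb 7a 33 39 fe is 9 bytes > B = 5, so hash it first: H(key) = 04 5f, then zero-pad to 5 bytes: K' = 04 5f 00 00 00.
K' ⊕ ipad = 32 69 36 36 36; K' ⊕ opad = 58 03 5c 5c 5c.
Inner hash: sum = 50+105+54+54+54+177+98+184 = 776 → 03 08.
Outer hash (recomputed tag): sum = 88+3+92+92+92+3+8 = 378 → 01 7a.
Recomputed tag = 017a; claimed = 017a → match.

valid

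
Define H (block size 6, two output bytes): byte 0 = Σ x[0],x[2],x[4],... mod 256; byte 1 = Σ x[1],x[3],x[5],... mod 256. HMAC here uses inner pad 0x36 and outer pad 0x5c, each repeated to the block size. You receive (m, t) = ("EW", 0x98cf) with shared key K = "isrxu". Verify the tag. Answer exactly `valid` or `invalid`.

Key "isrxu" = 69 73 72 78 75 is 5 bytes ≤ B = 6; zero-pad to 6 bytes: K' = 69 73 72 78 75 00.
K' ⊕ ipad = 5f 45 44 4e 43 36; K' ⊕ opad = 35 2f 2e 24 29 5c.
Inner hash: even-index sum = 299 mod 256 = 43; odd-index sum = 288 mod 256 = 32 → 2b 20.
Outer hash (recomputed tag): even-index sum = 183 mod 256 = 183; odd-index sum = 207 mod 256 = 207 → b7 cf.
Recomputed tag = b7cf; claimed = 98cf → mismatch.

invalid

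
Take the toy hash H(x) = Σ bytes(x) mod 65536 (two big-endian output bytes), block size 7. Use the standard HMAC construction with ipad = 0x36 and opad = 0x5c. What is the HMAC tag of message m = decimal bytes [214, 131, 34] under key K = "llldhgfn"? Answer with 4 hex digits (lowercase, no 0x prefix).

0280

Key "llldhgfn" = 6c 6c 6c 64 68 67 66 6e is 8 bytes > B = 7, so hash it first: H(key) = 03 4b, then zero-pad to 7 bytes: K' = 03 4b 00 00 00 00 00.
K' ⊕ ipad = 35 7d 36 36 36 36 36.  K' ⊕ opad = 5f 17 5c 5c 5c 5c 5c.
Inner input = (K'⊕ipad) ∥ m = 35 7d 36 36 36 36 36 ∥ d6 83 22.
Inner hash: sum = 53+125+54+54+54+54+54+214+131+34 = 827 → 03 3b.
Outer input = (K'⊕opad) ∥ inner = 5f 17 5c 5c 5c 5c 5c ∥ 03 3b.
Outer hash (tag): sum = 95+23+92+92+92+92+92+3+59 = 640 → 02 80.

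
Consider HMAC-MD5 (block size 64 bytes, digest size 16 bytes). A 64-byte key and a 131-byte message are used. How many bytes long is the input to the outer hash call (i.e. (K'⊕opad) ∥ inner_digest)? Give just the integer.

80

Key is 64 ≤ 64 bytes, zero-padded: |K'| = 64.
Outer input = (K'⊕opad) ∥ H(inner) → 64 + 16 = 80 bytes.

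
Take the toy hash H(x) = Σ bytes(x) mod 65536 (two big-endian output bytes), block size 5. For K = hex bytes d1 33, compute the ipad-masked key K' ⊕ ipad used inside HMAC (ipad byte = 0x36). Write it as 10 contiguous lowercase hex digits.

e705363636

Key hex bytes d1 33 is 2 bytes ≤ B = 5; zero-pad to 5 bytes: K' = d1 33 00 00 00.
XOR each byte with 0x36: d1⊕36=e7, 33⊕36=05, 00⊕36=36, 00⊕36=36, 00⊕36=36.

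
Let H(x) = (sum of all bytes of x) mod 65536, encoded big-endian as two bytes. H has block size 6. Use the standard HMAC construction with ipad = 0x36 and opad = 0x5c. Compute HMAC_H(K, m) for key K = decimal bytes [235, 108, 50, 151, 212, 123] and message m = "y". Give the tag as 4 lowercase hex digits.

Key decimal bytes [235, 108, 50, 151, 212, 123] = eb 6c 32 97 d4 7b is exactly B = 6 bytes: K' = eb 6c 32 97 d4 7b.
K' ⊕ ipad = dd 5a 04 a1 e2 4d.  K' ⊕ opad = b7 30 6e cb 88 27.
Inner input = (K'⊕ipad) ∥ m = dd 5a 04 a1 e2 4d ∥ 79.
Inner hash: sum = 221+90+4+161+226+77+121 = 900 → 03 84.
Outer input = (K'⊕opad) ∥ inner = b7 30 6e cb 88 27 ∥ 03 84.
Outer hash (tag): sum = 183+48+110+203+136+39+3+132 = 854 → 03 56.

0356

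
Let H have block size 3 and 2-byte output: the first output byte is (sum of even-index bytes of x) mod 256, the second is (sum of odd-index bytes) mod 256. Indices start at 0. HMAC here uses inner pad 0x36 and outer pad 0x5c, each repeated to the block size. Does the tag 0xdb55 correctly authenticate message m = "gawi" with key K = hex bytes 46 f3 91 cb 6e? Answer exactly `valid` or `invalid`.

Key hex bytes 46 f3 91 cb 6e is 5 bytes > B = 3, so hash it first: H(key) = 45 be, then zero-pad to 3 bytes: K' = 45 be 00.
K' ⊕ ipad = 73 88 36; K' ⊕ opad = 19 e2 5c.
Inner hash: even-index sum = 371 mod 256 = 115; odd-index sum = 358 mod 256 = 102 → 73 66.
Outer hash (recomputed tag): even-index sum = 219 mod 256 = 219; odd-index sum = 341 mod 256 = 85 → db 55.
Recomputed tag = db55; claimed = db55 → match.

valid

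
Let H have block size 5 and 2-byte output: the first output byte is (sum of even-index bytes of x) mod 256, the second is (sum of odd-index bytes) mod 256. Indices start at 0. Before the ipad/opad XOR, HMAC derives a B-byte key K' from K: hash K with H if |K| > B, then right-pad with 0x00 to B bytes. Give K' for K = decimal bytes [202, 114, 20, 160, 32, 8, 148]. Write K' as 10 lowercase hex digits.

|K| = 7 > B = 5, so first hash the key.
H(K): even-index sum = 402 mod 256 = 146; odd-index sum = 282 mod 256 = 26 → 92 1a.
Zero-pad H(K) = 92 1a to 5 bytes: K' = 92 1a 00 00 00.

921a000000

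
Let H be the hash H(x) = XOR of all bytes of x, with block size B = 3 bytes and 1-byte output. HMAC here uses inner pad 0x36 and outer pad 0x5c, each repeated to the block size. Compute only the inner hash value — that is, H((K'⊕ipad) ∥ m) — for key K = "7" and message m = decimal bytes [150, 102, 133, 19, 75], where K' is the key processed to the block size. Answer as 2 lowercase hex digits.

2c

Key "7" = 37 is 1 byte ≤ B = 3; zero-pad to 3 bytes: K' = 37 00 00.
K' ⊕ ipad = 01 36 36.
Inner input = 01 36 36 ∥ 96 66 85 13 4b.
Inner hash: XOR 01⊕36⊕36⊕96⊕66⊕85⊕13⊕4b = 2c.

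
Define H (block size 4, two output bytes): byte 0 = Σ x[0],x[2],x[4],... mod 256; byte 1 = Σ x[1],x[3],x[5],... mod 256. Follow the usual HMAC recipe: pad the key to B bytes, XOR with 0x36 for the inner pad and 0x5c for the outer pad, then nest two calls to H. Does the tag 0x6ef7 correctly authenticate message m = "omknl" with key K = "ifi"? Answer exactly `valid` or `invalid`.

valid

Key "ifi" = 69 66 69 is 3 bytes ≤ B = 4; zero-pad to 4 bytes: K' = 69 66 69 00.
K' ⊕ ipad = 5f 50 5f 36; K' ⊕ opad = 35 3a 35 5c.
Inner hash: even-index sum = 516 mod 256 = 4; odd-index sum = 353 mod 256 = 97 → 04 61.
Outer hash (recomputed tag): even-index sum = 110 mod 256 = 110; odd-index sum = 247 mod 256 = 247 → 6e f7.
Recomputed tag = 6ef7; claimed = 6ef7 → match.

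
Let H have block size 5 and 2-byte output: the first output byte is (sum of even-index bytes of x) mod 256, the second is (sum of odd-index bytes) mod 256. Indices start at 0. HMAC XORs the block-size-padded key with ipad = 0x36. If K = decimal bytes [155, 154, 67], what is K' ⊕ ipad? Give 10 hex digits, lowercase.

adac753636

Key decimal bytes [155, 154, 67] = 9b 9a 43 is 3 bytes ≤ B = 5; zero-pad to 5 bytes: K' = 9b 9a 43 00 00.
XOR each byte with 0x36: 9b⊕36=ad, 9a⊕36=ac, 43⊕36=75, 00⊕36=36, 00⊕36=36.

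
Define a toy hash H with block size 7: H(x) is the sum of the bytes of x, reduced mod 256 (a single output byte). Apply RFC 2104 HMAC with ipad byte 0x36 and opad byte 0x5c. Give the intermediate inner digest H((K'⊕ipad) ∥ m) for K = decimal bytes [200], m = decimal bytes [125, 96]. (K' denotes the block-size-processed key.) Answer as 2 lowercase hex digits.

1f

Key decimal bytes [200] = c8 is 1 byte ≤ B = 7; zero-pad to 7 bytes: K' = c8 00 00 00 00 00 00.
K' ⊕ ipad = fe 36 36 36 36 36 36.
Inner input = fe 36 36 36 36 36 36 ∥ 7d 60.
Inner hash: sum = 254+54+54+54+54+54+54+125+96 = 799; mod 256 = 31 → 1f.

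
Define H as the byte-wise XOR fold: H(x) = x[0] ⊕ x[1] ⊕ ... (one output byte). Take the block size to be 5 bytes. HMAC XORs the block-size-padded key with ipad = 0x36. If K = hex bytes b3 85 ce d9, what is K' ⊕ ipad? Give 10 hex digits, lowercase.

85b3f8ef36

Key hex bytes b3 85 ce d9 is 4 bytes ≤ B = 5; zero-pad to 5 bytes: K' = b3 85 ce d9 00.
XOR each byte with 0x36: b3⊕36=85, 85⊕36=b3, ce⊕36=f8, d9⊕36=ef, 00⊕36=36.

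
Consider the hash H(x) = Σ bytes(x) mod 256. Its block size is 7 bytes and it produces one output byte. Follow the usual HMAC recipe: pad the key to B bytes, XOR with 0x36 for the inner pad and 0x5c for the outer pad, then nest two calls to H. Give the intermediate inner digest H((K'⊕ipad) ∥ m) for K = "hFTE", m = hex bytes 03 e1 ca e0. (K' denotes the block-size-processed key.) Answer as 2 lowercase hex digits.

d3

Key "hFTE" = 68 46 54 45 is 4 bytes ≤ B = 7; zero-pad to 7 bytes: K' = 68 46 54 45 00 00 00.
K' ⊕ ipad = 5e 70 62 73 36 36 36.
Inner input = 5e 70 62 73 36 36 36 ∥ 03 e1 ca e0.
Inner hash: sum = 94+112+98+115+54+54+54+3+225+202+224 = 1235; mod 256 = 211 → d3.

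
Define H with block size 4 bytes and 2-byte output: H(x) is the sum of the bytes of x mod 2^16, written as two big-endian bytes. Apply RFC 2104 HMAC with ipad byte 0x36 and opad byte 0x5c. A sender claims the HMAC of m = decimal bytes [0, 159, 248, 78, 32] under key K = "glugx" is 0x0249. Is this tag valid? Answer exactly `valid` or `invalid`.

valid

Key "glugx" = 67 6c 75 67 78 is 5 bytes > B = 4, so hash it first: H(key) = 02 27, then zero-pad to 4 bytes: K' = 02 27 00 00.
K' ⊕ ipad = 34 11 36 36; K' ⊕ opad = 5e 7b 5c 5c.
Inner hash: sum = 52+17+54+54+0+159+248+78+32 = 694 → 02 b6.
Outer hash (recomputed tag): sum = 94+123+92+92+2+182 = 585 → 02 49.
Recomputed tag = 0249; claimed = 0249 → match.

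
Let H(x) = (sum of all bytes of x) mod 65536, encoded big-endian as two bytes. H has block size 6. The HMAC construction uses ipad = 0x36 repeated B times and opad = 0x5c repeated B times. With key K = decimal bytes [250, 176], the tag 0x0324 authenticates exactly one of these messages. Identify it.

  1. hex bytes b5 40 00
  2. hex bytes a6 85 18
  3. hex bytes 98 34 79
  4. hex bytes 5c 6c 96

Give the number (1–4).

Key decimal bytes [250, 176] = fa b0 is 2 bytes ≤ B = 6; zero-pad to 6 bytes: K' = fa b0 00 00 00 00.
K' ⊕ ipad = cc 86 36 36 36 36; K' ⊕ opad = a6 ec 5c 5c 5c 5c.
m1: inner = H(cc 86 36 36 36 36 b5 40 00) = 03 1f; tag = H(a6 ec 5c 5c 5c 5c 03 1f) = 0324 ← matches
m2: inner = H(cc 86 36 36 36 36 a6 85 18) = 03 6d; tag = H(a6 ec 5c 5c 5c 5c 03 6d) = 0372
m3: inner = H(cc 86 36 36 36 36 98 34 79) = 03 6f; tag = H(a6 ec 5c 5c 5c 5c 03 6f) = 0374
m4: inner = H(cc 86 36 36 36 36 5c 6c 96) = 03 88; tag = H(a6 ec 5c 5c 5c 5c 03 88) = 038d

1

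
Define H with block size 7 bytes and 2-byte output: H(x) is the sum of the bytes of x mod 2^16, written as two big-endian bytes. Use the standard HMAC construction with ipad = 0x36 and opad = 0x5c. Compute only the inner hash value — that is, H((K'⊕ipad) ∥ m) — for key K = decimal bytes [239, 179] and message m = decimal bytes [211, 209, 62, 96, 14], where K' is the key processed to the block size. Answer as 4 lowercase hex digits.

Key decimal bytes [239, 179] = ef b3 is 2 bytes ≤ B = 7; zero-pad to 7 bytes: K' = ef b3 00 00 00 00 00.
K' ⊕ ipad = d9 85 36 36 36 36 36.
Inner input = d9 85 36 36 36 36 36 ∥ d3 d1 3e 60 0e.
Inner hash: sum = 217+133+54+54+54+54+54+211+209+62+96+14 = 1212 → 04 bc.

04bc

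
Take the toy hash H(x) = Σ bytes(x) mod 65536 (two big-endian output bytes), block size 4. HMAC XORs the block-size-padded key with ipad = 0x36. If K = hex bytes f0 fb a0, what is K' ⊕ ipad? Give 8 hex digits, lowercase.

c6cd9636

Key hex bytes f0 fb a0 is 3 bytes ≤ B = 4; zero-pad to 4 bytes: K' = f0 fb a0 00.
XOR each byte with 0x36: f0⊕36=c6, fb⊕36=cd, a0⊕36=96, 00⊕36=36.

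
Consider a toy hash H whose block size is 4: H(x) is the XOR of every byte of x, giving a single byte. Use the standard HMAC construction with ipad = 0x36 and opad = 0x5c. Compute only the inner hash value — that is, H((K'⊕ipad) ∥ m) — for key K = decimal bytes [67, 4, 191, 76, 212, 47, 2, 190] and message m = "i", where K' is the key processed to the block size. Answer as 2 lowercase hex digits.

9a

Key decimal bytes [67, 4, 191, 76, 212, 47, 2, 190] = 43 04 bf 4c d4 2f 02 be is 8 bytes > B = 4, so hash it first: H(key) = f3, then zero-pad to 4 bytes: K' = f3 00 00 00.
K' ⊕ ipad = c5 36 36 36.
Inner input = c5 36 36 36 ∥ 69.
Inner hash: XOR c5⊕36⊕36⊕36⊕69 = 9a.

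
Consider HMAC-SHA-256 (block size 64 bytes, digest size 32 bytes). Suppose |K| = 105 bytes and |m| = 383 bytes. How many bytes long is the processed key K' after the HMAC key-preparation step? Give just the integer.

64

Key is 105 > 64 bytes, so it is hashed to 32 bytes then zero-padded to 64: |K'| = 64.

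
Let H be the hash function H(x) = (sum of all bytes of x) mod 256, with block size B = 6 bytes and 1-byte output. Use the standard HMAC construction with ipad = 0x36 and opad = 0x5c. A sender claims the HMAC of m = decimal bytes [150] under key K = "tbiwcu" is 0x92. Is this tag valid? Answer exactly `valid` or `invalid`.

Key "tbiwcu" = 74 62 69 77 63 75 is exactly B = 6 bytes: K' = 74 62 69 77 63 75.
K' ⊕ ipad = 42 54 5f 41 55 43; K' ⊕ opad = 28 3e 35 2b 3f 29.
Inner hash: sum = 66+84+95+65+85+67+150 = 612; mod 256 = 100 → 64.
Outer hash (recomputed tag): sum = 40+62+53+43+63+41+100 = 402; mod 256 = 146 → 92.
Recomputed tag = 92; claimed = 92 → match.

valid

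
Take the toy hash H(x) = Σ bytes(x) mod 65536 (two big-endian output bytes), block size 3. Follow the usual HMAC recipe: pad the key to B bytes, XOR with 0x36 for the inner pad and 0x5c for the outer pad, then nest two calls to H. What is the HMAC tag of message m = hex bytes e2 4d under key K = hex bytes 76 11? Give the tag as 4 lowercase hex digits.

01a0

Key hex bytes 76 11 is 2 bytes ≤ B = 3; zero-pad to 3 bytes: K' = 76 11 00.
K' ⊕ ipad = 40 27 36.  K' ⊕ opad = 2a 4d 5c.
Inner input = (K'⊕ipad) ∥ m = 40 27 36 ∥ e2 4d.
Inner hash: sum = 64+39+54+226+77 = 460 → 01 cc.
Outer input = (K'⊕opad) ∥ inner = 2a 4d 5c ∥ 01 cc.
Outer hash (tag): sum = 42+77+92+1+204 = 416 → 01 a0.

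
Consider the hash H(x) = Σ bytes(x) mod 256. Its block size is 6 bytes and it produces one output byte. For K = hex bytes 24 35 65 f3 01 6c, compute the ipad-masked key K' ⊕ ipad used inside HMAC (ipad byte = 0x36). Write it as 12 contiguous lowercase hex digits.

120353c5375a

Key hex bytes 24 35 65 f3 01 6c is exactly B = 6 bytes: K' = 24 35 65 f3 01 6c.
XOR each byte with 0x36: 24⊕36=12, 35⊕36=03, 65⊕36=53, f3⊕36=c5, 01⊕36=37, 6c⊕36=5a.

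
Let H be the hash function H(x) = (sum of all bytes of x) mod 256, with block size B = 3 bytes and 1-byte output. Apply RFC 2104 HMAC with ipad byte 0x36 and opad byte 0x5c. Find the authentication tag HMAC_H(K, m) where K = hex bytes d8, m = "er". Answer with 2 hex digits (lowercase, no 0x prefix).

6d

Key hex bytes d8 is 1 byte ≤ B = 3; zero-pad to 3 bytes: K' = d8 00 00.
K' ⊕ ipad = ee 36 36.  K' ⊕ opad = 84 5c 5c.
Inner input = (K'⊕ipad) ∥ m = ee 36 36 ∥ 65 72.
Inner hash: sum = 238+54+54+101+114 = 561; mod 256 = 49 → 31.
Outer input = (K'⊕opad) ∥ inner = 84 5c 5c ∥ 31.
Outer hash (tag): sum = 132+92+92+49 = 365; mod 256 = 109 → 6d.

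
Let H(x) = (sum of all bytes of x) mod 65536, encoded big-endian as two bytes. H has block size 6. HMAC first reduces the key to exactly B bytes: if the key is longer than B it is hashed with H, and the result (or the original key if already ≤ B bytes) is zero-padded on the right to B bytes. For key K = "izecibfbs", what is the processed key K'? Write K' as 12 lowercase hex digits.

03b100000000

|K| = 9 > B = 6, so first hash the key.
H(K): sum = 105+122+101+99+105+98+102+98+115 = 945 → 03 b1.
Zero-pad H(K) = 03 b1 to 6 bytes: K' = 03 b1 00 00 00 00.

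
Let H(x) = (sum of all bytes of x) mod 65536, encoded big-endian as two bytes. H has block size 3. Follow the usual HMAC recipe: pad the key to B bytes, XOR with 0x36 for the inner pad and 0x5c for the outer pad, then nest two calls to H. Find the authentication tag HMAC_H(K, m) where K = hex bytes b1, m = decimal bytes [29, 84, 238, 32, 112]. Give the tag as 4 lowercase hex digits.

Key hex bytes b1 is 1 byte ≤ B = 3; zero-pad to 3 bytes: K' = b1 00 00.
K' ⊕ ipad = 87 36 36.  K' ⊕ opad = ed 5c 5c.
Inner input = (K'⊕ipad) ∥ m = 87 36 36 ∥ 1d 54 ee 20 70.
Inner hash: sum = 135+54+54+29+84+238+32+112 = 738 → 02 e2.
Outer input = (K'⊕opad) ∥ inner = ed 5c 5c ∥ 02 e2.
Outer hash (tag): sum = 237+92+92+2+226 = 649 → 02 89.

0289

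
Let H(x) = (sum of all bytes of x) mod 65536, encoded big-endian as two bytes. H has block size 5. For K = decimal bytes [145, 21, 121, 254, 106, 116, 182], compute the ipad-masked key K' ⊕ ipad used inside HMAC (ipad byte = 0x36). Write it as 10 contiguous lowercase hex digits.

3587363636

Key decimal bytes [145, 21, 121, 254, 106, 116, 182] = 91 15 79 fe 6a 74 b6 is 7 bytes > B = 5, so hash it first: H(key) = 03 b1, then zero-pad to 5 bytes: K' = 03 b1 00 00 00.
XOR each byte with 0x36: 03⊕36=35, b1⊕36=87, 00⊕36=36, 00⊕36=36, 00⊕36=36.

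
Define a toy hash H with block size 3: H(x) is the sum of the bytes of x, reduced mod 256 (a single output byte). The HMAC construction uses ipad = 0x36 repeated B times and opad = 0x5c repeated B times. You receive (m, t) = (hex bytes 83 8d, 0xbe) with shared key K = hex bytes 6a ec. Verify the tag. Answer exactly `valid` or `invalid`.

Key hex bytes 6a ec is 2 bytes ≤ B = 3; zero-pad to 3 bytes: K' = 6a ec 00.
K' ⊕ ipad = 5c da 36; K' ⊕ opad = 36 b0 5c.
Inner hash: sum = 92+218+54+131+141 = 636; mod 256 = 124 → 7c.
Outer hash (recomputed tag): sum = 54+176+92+124 = 446; mod 256 = 190 → be.
Recomputed tag = be; claimed = be → match.

valid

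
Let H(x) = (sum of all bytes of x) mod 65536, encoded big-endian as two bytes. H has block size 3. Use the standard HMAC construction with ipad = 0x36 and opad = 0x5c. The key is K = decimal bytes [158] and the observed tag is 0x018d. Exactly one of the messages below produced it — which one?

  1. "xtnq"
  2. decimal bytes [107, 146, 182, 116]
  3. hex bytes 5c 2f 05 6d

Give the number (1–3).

3

Key decimal bytes [158] = 9e is 1 byte ≤ B = 3; zero-pad to 3 bytes: K' = 9e 00 00.
K' ⊕ ipad = a8 36 36; K' ⊕ opad = c2 5c 5c.
m1: inner = H(a8 36 36 78 74 6e 71) = 02 df; tag = H(c2 5c 5c 02 df) = 025b
m2: inner = H(a8 36 36 6b 92 b6 74) = 03 3b; tag = H(c2 5c 5c 03 3b) = 01b8
m3: inner = H(a8 36 36 5c 2f 05 6d) = 02 11; tag = H(c2 5c 5c 02 11) = 018d ← matches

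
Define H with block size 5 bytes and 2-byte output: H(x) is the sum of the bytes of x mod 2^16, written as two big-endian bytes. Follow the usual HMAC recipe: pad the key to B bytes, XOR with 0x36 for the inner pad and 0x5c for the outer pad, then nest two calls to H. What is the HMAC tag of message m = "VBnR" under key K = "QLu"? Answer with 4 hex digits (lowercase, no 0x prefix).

Key "QLu" = 51 4c 75 is 3 bytes ≤ B = 5; zero-pad to 5 bytes: K' = 51 4c 75 00 00.
K' ⊕ ipad = 67 7a 43 36 36.  K' ⊕ opad = 0d 10 29 5c 5c.
Inner input = (K'⊕ipad) ∥ m = 67 7a 43 36 36 ∥ 56 42 6e 52.
Inner hash: sum = 103+122+67+54+54+86+66+110+82 = 744 → 02 e8.
Outer input = (K'⊕opad) ∥ inner = 0d 10 29 5c 5c ∥ 02 e8.
Outer hash (tag): sum = 13+16+41+92+92+2+232 = 488 → 01 e8.

01e8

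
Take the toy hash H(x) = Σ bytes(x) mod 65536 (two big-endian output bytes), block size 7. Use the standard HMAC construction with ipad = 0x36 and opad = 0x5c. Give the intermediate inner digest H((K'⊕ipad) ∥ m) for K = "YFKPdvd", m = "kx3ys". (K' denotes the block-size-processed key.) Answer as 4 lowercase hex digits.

04a8

Key "YFKPdvd" = 59 46 4b 50 64 76 64 is exactly B = 7 bytes: K' = 59 46 4b 50 64 76 64.
K' ⊕ ipad = 6f 70 7d 66 52 40 52.
Inner input = 6f 70 7d 66 52 40 52 ∥ 6b 78 33 79 73.
Inner hash: sum = 111+112+125+102+82+64+82+107+120+51+121+115 = 1192 → 04 a8.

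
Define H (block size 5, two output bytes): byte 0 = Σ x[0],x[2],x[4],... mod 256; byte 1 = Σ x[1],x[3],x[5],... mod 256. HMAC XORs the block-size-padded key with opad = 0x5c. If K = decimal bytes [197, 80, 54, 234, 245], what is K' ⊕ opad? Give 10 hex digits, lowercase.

Key decimal bytes [197, 80, 54, 234, 245] = c5 50 36 ea f5 is exactly B = 5 bytes: K' = c5 50 36 ea f5.
XOR each byte with 0x5c: c5⊕5c=99, 50⊕5c=0c, 36⊕5c=6a, ea⊕5c=b6, f5⊕5c=a9.

990c6ab6a9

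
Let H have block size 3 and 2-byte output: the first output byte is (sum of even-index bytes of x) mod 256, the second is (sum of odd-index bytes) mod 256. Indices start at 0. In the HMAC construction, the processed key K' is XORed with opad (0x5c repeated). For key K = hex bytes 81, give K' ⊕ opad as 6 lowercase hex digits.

dd5c5c

Key hex bytes 81 is 1 byte ≤ B = 3; zero-pad to 3 bytes: K' = 81 00 00.
XOR each byte with 0x5c: 81⊕5c=dd, 00⊕5c=5c, 00⊕5c=5c.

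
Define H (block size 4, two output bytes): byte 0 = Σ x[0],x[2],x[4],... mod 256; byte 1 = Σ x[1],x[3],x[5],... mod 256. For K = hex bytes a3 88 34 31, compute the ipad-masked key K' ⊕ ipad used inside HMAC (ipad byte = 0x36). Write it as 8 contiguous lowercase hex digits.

Key hex bytes a3 88 34 31 is exactly B = 4 bytes: K' = a3 88 34 31.
XOR each byte with 0x36: a3⊕36=95, 88⊕36=be, 34⊕36=02, 31⊕36=07.

95be0207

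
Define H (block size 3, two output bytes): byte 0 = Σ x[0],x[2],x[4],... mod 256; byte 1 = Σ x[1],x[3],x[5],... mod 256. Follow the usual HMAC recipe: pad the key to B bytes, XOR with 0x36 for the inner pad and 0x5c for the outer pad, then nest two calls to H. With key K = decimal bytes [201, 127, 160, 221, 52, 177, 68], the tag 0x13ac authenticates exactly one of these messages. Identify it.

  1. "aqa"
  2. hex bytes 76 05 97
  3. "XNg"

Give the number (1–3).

Key decimal bytes [201, 127, 160, 221, 52, 177, 68] = c9 7f a0 dd 34 b1 44 is 7 bytes > B = 3, so hash it first: H(key) = e1 0d, then zero-pad to 3 bytes: K' = e1 0d 00.
K' ⊕ ipad = d7 3b 36; K' ⊕ opad = bd 51 5c.
m1: inner = H(d7 3b 36 61 71 61) = 7e fd; tag = H(bd 51 5c 7e fd) = 16cf
m2: inner = H(d7 3b 36 76 05 97) = 12 48; tag = H(bd 51 5c 12 48) = 6163
m3: inner = H(d7 3b 36 58 4e 67) = 5b fa; tag = H(bd 51 5c 5b fa) = 13ac ← matches

3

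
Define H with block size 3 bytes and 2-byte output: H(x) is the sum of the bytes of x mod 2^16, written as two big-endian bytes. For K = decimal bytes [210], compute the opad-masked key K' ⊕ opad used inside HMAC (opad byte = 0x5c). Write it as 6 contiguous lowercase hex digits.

Key decimal bytes [210] = d2 is 1 byte ≤ B = 3; zero-pad to 3 bytes: K' = d2 00 00.
XOR each byte with 0x5c: d2⊕5c=8e, 00⊕5c=5c, 00⊕5c=5c.

8e5c5c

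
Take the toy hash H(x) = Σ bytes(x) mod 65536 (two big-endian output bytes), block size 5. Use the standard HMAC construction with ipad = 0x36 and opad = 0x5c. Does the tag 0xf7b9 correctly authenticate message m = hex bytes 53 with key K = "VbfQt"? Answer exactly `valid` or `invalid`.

invalid

Key "VbfQt" = 56 62 66 51 74 is exactly B = 5 bytes: K' = 56 62 66 51 74.
K' ⊕ ipad = 60 54 50 67 42; K' ⊕ opad = 0a 3e 3a 0d 28.
Inner hash: sum = 96+84+80+103+66+83 = 512 → 02 00.
Outer hash (recomputed tag): sum = 10+62+58+13+40+2+0 = 185 → 00 b9.
Recomputed tag = 00b9; claimed = f7b9 → mismatch.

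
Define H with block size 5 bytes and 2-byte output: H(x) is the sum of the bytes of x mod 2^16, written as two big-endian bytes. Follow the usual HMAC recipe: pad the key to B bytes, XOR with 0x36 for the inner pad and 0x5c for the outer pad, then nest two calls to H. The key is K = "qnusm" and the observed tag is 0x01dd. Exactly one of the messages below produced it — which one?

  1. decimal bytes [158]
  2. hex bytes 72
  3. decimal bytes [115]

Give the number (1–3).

Key "qnusm" = 71 6e 75 73 6d is exactly B = 5 bytes: K' = 71 6e 75 73 6d.
K' ⊕ ipad = 47 58 43 45 5b; K' ⊕ opad = 2d 32 29 2f 31.
m1: inner = H(47 58 43 45 5b 9e) = 02 20; tag = H(2d 32 29 2f 31 02 20) = 010a
m2: inner = H(47 58 43 45 5b 72) = 01 f4; tag = H(2d 32 29 2f 31 01 f4) = 01dd ← matches
m3: inner = H(47 58 43 45 5b 73) = 01 f5; tag = H(2d 32 29 2f 31 01 f5) = 01de

2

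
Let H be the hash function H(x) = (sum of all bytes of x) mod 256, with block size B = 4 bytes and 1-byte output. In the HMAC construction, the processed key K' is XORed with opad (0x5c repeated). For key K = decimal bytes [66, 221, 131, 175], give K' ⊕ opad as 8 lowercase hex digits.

1e81dff3

Key decimal bytes [66, 221, 131, 175] = 42 dd 83 af is exactly B = 4 bytes: K' = 42 dd 83 af.
XOR each byte with 0x5c: 42⊕5c=1e, dd⊕5c=81, 83⊕5c=df, af⊕5c=f3.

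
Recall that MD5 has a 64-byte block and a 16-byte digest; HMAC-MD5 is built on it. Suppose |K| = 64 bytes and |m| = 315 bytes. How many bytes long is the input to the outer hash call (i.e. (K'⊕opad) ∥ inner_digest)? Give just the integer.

80

Key is 64 ≤ 64 bytes, zero-padded: |K'| = 64.
Outer input = (K'⊕opad) ∥ H(inner) → 64 + 16 = 80 bytes.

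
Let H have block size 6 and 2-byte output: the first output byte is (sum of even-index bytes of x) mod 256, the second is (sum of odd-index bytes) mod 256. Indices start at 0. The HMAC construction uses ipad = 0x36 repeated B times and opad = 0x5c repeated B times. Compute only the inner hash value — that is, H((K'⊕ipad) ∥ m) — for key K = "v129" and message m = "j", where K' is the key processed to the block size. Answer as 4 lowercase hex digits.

Key "v129" = 76 31 32 39 is 4 bytes ≤ B = 6; zero-pad to 6 bytes: K' = 76 31 32 39 00 00.
K' ⊕ ipad = 40 07 04 0f 36 36.
Inner input = 40 07 04 0f 36 36 ∥ 6a.
Inner hash: even-index sum = 228 mod 256 = 228; odd-index sum = 76 mod 256 = 76 → e4 4c.

e44c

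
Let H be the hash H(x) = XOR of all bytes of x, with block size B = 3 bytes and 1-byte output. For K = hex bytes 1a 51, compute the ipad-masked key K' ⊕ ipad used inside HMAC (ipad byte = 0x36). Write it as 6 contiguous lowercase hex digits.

2c6736

Key hex bytes 1a 51 is 2 bytes ≤ B = 3; zero-pad to 3 bytes: K' = 1a 51 00.
XOR each byte with 0x36: 1a⊕36=2c, 51⊕36=67, 00⊕36=36.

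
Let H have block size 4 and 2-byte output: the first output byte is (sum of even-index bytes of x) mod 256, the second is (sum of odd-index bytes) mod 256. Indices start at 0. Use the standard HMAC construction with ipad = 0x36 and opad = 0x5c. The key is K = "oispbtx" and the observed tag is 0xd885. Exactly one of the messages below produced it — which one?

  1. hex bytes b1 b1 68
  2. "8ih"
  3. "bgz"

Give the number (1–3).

Key "oispbtx" = 6f 69 73 70 62 74 78 is 7 bytes > B = 4, so hash it first: H(key) = bc 4d, then zero-pad to 4 bytes: K' = bc 4d 00 00.
K' ⊕ ipad = 8a 7b 36 36; K' ⊕ opad = e0 11 5c 5c.
m1: inner = H(8a 7b 36 36 b1 b1 68) = d9 62; tag = H(e0 11 5c 5c d9 62) = 15cf
m2: inner = H(8a 7b 36 36 38 69 68) = 60 1a; tag = H(e0 11 5c 5c 60 1a) = 9c87
m3: inner = H(8a 7b 36 36 62 67 7a) = 9c 18; tag = H(e0 11 5c 5c 9c 18) = d885 ← matches

3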